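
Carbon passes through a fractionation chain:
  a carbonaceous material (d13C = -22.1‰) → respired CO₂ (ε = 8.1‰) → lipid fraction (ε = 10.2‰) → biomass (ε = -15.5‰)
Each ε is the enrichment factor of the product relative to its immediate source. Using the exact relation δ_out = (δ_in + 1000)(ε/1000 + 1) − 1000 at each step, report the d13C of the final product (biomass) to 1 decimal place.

-19.6‰

step 1: δ = (-22.10 + 1000)·(8.1/1000 + 1) − 1000 = -14.18‰
step 2: δ = (-14.18 + 1000)·(10.2/1000 + 1) − 1000 = -4.12‰
step 3: δ = (-4.12 + 1000)·(-15.5/1000 + 1) − 1000 = -19.56‰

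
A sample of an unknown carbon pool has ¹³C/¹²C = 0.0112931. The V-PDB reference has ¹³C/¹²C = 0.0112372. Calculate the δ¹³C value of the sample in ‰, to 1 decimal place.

δ¹³C = (R_sample / R_standard − 1) × 1000
R_sample / R_standard = 0.0112931 / 0.0112372 = 1.004975
δ¹³C = (1.004975 − 1) × 1000 = 4.97‰

5.0‰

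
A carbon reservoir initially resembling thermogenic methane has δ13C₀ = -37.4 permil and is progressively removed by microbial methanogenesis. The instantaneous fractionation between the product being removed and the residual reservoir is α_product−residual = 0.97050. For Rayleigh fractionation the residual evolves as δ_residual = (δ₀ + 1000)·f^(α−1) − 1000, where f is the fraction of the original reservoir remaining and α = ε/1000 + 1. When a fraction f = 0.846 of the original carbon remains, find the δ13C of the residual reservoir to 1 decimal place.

Rayleigh residual: δ_res = (δ₀ + 1000)·f^(α−1) − 1000
α − 1 = -0.02950
f^(α−1) = 0.846^(-0.02950) = 1.004946
δ_res = (-37.4 + 1000) × 1.004946 − 1000 = 967.361 − 1000 = -32.64 permil

-32.6 permil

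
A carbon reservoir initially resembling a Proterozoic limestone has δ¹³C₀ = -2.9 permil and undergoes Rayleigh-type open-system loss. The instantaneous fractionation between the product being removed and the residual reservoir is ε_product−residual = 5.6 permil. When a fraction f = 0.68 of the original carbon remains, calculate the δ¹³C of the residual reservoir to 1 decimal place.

-5.1 permil

Rayleigh residual: δ_res = (δ₀ + 1000)·f^(α−1) − 1000
α = ε/1000 + 1 = 1.00560, so α − 1 = 0.00560
f^(α−1) = 0.68^(0.00560) = 0.997843
δ_res = (-2.9 + 1000) × 0.997843 − 1000 = 994.949 − 1000 = -5.05 permil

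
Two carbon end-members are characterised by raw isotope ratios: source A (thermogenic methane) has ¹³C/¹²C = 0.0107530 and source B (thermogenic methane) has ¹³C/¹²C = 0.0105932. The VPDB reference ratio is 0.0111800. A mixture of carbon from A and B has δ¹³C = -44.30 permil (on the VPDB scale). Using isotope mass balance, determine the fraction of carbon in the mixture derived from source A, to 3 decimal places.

δ_A = (0.0107530/0.0111800 − 1)×1000 = (0.961807 − 1)×1000 = -38.193 permil
δ_B = (0.0105932/0.0111800 − 1)×1000 = (0.947513 − 1)×1000 = -52.487 permil
f_A = (δ_mix − δ_B)/(δ_A − δ_B) = (-44.30 − (-52.487))/(-38.193 − (-52.487))
f_A = 8.187 / 14.293 = 0.5728

0.573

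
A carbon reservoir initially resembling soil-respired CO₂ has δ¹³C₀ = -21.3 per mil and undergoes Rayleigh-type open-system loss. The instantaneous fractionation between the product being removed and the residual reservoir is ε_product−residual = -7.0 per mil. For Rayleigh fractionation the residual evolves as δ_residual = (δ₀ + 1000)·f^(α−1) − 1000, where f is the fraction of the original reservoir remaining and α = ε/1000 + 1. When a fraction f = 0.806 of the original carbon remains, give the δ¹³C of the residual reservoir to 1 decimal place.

-19.8 per mil

Rayleigh residual: δ_res = (δ₀ + 1000)·f^(α−1) − 1000
α = ε/1000 + 1 = 0.99300, so α − 1 = -0.00700
f^(α−1) = 0.806^(-0.00700) = 1.001511
δ_res = (-21.3 + 1000) × 1.001511 − 1000 = 980.179 − 1000 = -19.82 per mil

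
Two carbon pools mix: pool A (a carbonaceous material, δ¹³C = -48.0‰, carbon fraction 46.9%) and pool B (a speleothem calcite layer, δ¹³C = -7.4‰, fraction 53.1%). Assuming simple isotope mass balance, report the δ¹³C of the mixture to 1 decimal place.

δ_mix = f_A·δ_A + f_B·δ_B
δ_mix = 0.469 × (-48.0) + 0.531 × (-7.4)
δ_mix = -22.51 + -3.93 = -26.44‰

-26.4‰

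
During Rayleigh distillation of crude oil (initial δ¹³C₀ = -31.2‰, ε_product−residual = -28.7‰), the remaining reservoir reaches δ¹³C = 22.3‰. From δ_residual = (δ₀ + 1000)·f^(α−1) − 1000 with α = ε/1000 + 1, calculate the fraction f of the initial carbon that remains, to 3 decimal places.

0.154

α − 1 = ε/1000 = -0.0287
(δ_res + 1000)/(δ₀ + 1000) = (22.3 + 1000)/(-31.2 + 1000) = 1022.3/968.8 = 1.055223
f = 1.055223^(1/-0.0287) = exp(ln(1.055223)/-0.0287) = exp(0.05375/-0.0287)
f = exp(-1.8729) = 0.1537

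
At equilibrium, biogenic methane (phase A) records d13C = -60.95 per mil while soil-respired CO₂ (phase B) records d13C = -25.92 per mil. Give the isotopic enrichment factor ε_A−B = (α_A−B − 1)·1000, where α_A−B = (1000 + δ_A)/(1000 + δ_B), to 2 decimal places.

α_A−B = (1000 + -60.95) / (1000 + -25.92) = 939.05 / 974.08 = 0.964038
ε_A−B = (0.964038 − 1) × 1000 = -35.962 per mil
(The approximation ε ≈ δ_A − δ_B would give -35.03 per mil.)

-35.96 per mil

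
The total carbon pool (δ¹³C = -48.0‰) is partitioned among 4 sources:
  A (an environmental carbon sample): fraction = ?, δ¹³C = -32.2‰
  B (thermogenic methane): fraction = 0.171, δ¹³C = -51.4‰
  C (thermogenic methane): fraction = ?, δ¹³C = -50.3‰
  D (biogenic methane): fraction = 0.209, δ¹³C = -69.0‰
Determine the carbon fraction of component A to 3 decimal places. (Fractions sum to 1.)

Let f_A and f_C be the unknown fractions; fractions sum to 1 so f_A + f_C = 0.620.
Mass balance: Σ fᵢ·δᵢ = δ_bulk ⇒ f_A·(-32.2) + f_C·(-50.3) = -48.0 − (-23.210) = -24.790
Substitute f_C = 0.620 − f_A:
f_A·(-32.2 − -50.3) = -24.790 − 0.620×(-50.3) = 6.396
f_A = 6.396 / 18.1 = 0.3534

0.353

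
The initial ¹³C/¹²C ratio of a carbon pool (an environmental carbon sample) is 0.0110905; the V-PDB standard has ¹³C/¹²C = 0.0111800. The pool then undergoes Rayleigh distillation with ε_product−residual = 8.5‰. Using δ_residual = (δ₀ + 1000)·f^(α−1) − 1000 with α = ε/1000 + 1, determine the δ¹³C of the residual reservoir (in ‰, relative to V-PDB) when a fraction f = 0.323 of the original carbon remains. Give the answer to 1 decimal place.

δ₀ = (0.0110905/0.0111800 − 1)×1000 = (0.991995 − 1)×1000 = -8.005‰
α − 1 = ε/1000 = 0.0085
f^(α−1) = 0.323^(0.0085) = 0.990440
δ_res = (-8.005 + 1000) × 0.990440 − 1000 = 982.511 − 1000 = -17.49‰

-17.5‰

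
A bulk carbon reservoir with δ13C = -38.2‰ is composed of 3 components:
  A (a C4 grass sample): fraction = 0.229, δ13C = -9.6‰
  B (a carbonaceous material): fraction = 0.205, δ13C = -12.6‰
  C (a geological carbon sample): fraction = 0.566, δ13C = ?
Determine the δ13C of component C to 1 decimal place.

-59.0‰

Isotope mass balance: δ_bulk = Σ fᵢ·δᵢ.
-38.2 = 0.229×(-9.6) + 0.205×(-12.6) + 0.566×δ_C
0.566·δ_C = -38.2 − (-4.781) = -33.419
δ_C = -33.419 / 0.566 = -59.04‰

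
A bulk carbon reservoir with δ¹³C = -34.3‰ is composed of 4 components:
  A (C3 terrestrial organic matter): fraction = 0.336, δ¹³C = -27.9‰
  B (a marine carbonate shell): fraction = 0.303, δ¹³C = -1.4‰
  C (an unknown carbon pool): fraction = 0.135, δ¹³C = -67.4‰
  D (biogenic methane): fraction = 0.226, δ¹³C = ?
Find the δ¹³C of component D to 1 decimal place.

-68.2‰

Isotope mass balance: δ_bulk = Σ fᵢ·δᵢ.
-34.3 = 0.336×(-27.9) + 0.303×(-1.4) + 0.135×(-67.4) + 0.226×δ_D
0.226·δ_D = -34.3 − (-18.898) = -15.402
δ_D = -15.402 / 0.226 = -68.15‰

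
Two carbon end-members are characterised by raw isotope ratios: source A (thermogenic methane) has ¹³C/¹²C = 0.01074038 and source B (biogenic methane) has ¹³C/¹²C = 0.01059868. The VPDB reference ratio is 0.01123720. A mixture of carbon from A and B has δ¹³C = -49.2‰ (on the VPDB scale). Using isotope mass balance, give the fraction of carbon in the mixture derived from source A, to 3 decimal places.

δ_A = (0.01074038/0.01123720 − 1)×1000 = (0.955788 − 1)×1000 = -44.212‰
δ_B = (0.01059868/0.01123720 − 1)×1000 = (0.943178 − 1)×1000 = -56.822‰
f_A = (δ_mix − δ_B)/(δ_A − δ_B) = (-49.2 − (-56.822))/(-44.212 − (-56.822))
f_A = 7.622 / 12.610 = 0.6044

0.604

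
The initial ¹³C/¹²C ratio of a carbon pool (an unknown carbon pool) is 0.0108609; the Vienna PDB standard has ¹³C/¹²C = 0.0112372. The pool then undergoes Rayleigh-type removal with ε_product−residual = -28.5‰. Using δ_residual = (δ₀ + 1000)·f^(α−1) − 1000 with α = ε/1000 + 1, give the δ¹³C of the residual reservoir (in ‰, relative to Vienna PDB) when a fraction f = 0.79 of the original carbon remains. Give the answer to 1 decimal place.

-27.0‰

δ₀ = (0.0108609/0.0112372 − 1)×1000 = (0.966513 − 1)×1000 = -33.487‰
α − 1 = ε/1000 = -0.0285
f^(α−1) = 0.79^(-0.0285) = 1.006741
δ_res = (-33.487 + 1000) × 1.006741 − 1000 = 973.028 − 1000 = -26.97‰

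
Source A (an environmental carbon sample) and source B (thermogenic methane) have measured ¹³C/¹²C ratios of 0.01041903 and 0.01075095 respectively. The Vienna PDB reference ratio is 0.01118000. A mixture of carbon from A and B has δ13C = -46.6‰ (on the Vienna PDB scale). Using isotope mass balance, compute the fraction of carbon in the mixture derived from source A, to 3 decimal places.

δ_A = (0.01041903/0.01118000 − 1)×1000 = (0.931935 − 1)×1000 = -68.065‰
δ_B = (0.01075095/0.01118000 − 1)×1000 = (0.961623 − 1)×1000 = -38.377‰
f_A = (δ_mix − δ_B)/(δ_A − δ_B) = (-46.6 − (-38.377))/(-68.065 − (-38.377))
f_A = -8.223 / -29.689 = 0.2770

0.277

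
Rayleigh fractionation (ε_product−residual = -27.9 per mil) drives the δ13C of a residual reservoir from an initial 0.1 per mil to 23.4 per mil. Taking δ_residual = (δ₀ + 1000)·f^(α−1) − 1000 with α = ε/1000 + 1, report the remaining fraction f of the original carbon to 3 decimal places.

0.438

α − 1 = ε/1000 = -0.0279
(δ_res + 1000)/(δ₀ + 1000) = (23.4 + 1000)/(0.1 + 1000) = 1023.4/1000.1 = 1.023298
f = 1.023298^(1/-0.0279) = exp(ln(1.023298)/-0.0279) = exp(0.02303/-0.0279)
f = exp(-0.8255) = 0.4380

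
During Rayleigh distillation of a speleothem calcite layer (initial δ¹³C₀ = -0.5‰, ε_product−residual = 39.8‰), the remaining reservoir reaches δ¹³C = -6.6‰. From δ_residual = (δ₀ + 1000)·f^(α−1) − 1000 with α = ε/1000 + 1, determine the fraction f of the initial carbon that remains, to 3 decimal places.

α − 1 = ε/1000 = 0.0398
(δ_res + 1000)/(δ₀ + 1000) = (-6.6 + 1000)/(-0.5 + 1000) = 993.4/999.5 = 0.993897
f = 0.993897^(1/0.0398) = exp(ln(0.993897)/0.0398) = exp(-0.00612/0.0398)
f = exp(-0.1538) = 0.8574

0.857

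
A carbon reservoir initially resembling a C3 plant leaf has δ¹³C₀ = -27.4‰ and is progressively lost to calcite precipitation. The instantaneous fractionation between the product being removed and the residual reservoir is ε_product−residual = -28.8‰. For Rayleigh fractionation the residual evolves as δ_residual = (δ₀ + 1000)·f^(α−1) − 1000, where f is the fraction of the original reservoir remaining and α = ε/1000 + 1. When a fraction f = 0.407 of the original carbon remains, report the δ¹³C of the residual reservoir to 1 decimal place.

Rayleigh residual: δ_res = (δ₀ + 1000)·f^(α−1) − 1000
α = ε/1000 + 1 = 0.97120, so α − 1 = -0.02880
f^(α−1) = 0.407^(-0.02880) = 1.026228
δ_res = (-27.4 + 1000) × 1.026228 − 1000 = 998.109 − 1000 = -1.89‰

-1.9‰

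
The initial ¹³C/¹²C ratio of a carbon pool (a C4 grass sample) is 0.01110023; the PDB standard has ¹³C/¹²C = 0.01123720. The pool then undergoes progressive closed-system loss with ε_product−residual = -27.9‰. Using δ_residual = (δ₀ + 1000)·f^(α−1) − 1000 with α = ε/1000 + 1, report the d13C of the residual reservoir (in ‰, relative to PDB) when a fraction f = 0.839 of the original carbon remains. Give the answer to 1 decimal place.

δ₀ = (0.01110023/0.01123720 − 1)×1000 = (0.987811 − 1)×1000 = -12.189‰
α − 1 = ε/1000 = -0.0279
f^(α−1) = 0.839^(-0.0279) = 1.004910
δ_res = (-12.189 + 1000) × 1.004910 − 1000 = 992.661 − 1000 = -7.34‰

-7.3‰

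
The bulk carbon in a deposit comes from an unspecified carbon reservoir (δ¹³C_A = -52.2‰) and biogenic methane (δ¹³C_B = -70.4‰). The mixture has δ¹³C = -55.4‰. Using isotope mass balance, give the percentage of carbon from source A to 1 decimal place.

δ_mix = f_A·δ_A + (1 − f_A)·δ_B  ⇒  f_A = (δ_mix − δ_B)/(δ_A − δ_B)
f_A = (-55.4 − (-70.4)) / (-52.2 − (-70.4))
f_A = 15.0 / 18.2 = 0.8242

82.4%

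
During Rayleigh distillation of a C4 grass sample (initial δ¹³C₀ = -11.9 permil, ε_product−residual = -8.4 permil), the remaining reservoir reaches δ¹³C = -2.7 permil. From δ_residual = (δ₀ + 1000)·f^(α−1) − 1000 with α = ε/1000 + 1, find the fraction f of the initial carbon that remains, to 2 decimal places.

α − 1 = ε/1000 = -0.0084
(δ_res + 1000)/(δ₀ + 1000) = (-2.7 + 1000)/(-11.9 + 1000) = 997.3/988.1 = 1.009311
f = 1.009311^(1/-0.0084) = exp(ln(1.009311)/-0.0084) = exp(0.00927/-0.0084)
f = exp(-1.1033) = 0.3318

0.33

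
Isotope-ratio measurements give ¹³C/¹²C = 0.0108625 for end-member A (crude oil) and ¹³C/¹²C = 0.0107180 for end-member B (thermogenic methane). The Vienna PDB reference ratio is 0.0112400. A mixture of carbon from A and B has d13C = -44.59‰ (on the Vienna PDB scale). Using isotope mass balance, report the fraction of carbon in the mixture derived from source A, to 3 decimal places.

δ_A = (0.0108625/0.0112400 − 1)×1000 = (0.966415 − 1)×1000 = -33.585‰
δ_B = (0.0107180/0.0112400 − 1)×1000 = (0.953559 − 1)×1000 = -46.441‰
f_A = (δ_mix − δ_B)/(δ_A − δ_B) = (-44.59 − (-46.441))/(-33.585 − (-46.441))
f_A = 1.851 / 12.856 = 0.1440

0.144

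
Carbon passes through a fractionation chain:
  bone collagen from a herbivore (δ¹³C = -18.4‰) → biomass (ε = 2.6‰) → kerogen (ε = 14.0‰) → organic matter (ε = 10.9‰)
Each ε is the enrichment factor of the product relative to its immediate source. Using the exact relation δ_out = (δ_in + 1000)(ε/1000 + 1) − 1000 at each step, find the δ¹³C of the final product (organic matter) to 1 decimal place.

8.8‰

step 1: δ = (-18.40 + 1000)·(2.6/1000 + 1) − 1000 = -15.85‰
step 2: δ = (-15.85 + 1000)·(14.0/1000 + 1) − 1000 = -2.07‰
step 3: δ = (-2.07 + 1000)·(10.9/1000 + 1) − 1000 = 8.81‰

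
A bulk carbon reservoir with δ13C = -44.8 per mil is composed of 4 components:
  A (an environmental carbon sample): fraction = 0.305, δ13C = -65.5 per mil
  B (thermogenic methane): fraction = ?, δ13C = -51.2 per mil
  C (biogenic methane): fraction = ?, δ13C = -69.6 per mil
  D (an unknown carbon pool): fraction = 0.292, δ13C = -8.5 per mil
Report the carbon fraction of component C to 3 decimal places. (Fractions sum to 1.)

0.093

Let f_C and f_B be the unknown fractions; fractions sum to 1 so f_C + f_B = 0.403.
Mass balance: Σ fᵢ·δᵢ = δ_bulk ⇒ f_C·(-69.6) + f_B·(-51.2) = -44.8 − (-22.459) = -22.340
Substitute f_B = 0.403 − f_C:
f_C·(-69.6 − -51.2) = -22.340 − 0.403×(-51.2) = -1.707
f_C = -1.707 / -18.4 = 0.0928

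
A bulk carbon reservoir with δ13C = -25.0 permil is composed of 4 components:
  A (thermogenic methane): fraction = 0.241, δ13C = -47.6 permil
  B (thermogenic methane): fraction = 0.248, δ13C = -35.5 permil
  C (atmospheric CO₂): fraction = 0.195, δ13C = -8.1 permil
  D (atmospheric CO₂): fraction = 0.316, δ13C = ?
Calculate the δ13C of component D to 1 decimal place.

Isotope mass balance: δ_bulk = Σ fᵢ·δᵢ.
-25.0 = 0.241×(-47.6) + 0.248×(-35.5) + 0.195×(-8.1) + 0.316×δ_D
0.316·δ_D = -25.0 − (-21.855) = -3.145
δ_D = -3.145 / 0.316 = -9.95 permil

-10.0 permil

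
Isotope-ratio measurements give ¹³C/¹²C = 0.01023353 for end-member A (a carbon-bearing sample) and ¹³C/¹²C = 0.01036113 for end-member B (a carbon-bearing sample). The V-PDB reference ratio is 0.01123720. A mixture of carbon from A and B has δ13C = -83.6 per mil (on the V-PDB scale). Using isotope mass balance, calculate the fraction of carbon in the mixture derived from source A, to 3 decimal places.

δ_A = (0.01023353/0.01123720 − 1)×1000 = (0.910683 − 1)×1000 = -89.317 per mil
δ_B = (0.01036113/0.01123720 − 1)×1000 = (0.922038 − 1)×1000 = -77.962 per mil
f_A = (δ_mix − δ_B)/(δ_A − δ_B) = (-83.6 − (-77.962))/(-89.317 − (-77.962))
f_A = -5.638 / -11.355 = 0.4966

0.497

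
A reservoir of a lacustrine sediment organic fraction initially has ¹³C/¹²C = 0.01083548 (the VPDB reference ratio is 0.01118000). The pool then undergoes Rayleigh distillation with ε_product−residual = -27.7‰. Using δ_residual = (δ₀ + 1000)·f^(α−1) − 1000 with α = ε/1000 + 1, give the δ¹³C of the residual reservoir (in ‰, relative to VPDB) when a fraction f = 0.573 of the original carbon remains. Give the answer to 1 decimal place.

-15.7‰

δ₀ = (0.01083548/0.01118000 − 1)×1000 = (0.969184 − 1)×1000 = -30.816‰
α − 1 = ε/1000 = -0.0277
f^(α−1) = 0.573^(-0.0277) = 1.015545
δ_res = (-30.816 + 1000) × 1.015545 − 1000 = 984.250 − 1000 = -15.75‰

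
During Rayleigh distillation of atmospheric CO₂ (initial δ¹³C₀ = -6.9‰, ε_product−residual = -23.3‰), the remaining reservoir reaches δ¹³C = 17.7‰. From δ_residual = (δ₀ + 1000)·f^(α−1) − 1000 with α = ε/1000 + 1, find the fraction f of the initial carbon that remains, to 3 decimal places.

0.350

α − 1 = ε/1000 = -0.0233
(δ_res + 1000)/(δ₀ + 1000) = (17.7 + 1000)/(-6.9 + 1000) = 1017.7/993.1 = 1.024771
f = 1.024771^(1/-0.0233) = exp(ln(1.024771)/-0.0233) = exp(0.02447/-0.0233)
f = exp(-1.0502) = 0.3499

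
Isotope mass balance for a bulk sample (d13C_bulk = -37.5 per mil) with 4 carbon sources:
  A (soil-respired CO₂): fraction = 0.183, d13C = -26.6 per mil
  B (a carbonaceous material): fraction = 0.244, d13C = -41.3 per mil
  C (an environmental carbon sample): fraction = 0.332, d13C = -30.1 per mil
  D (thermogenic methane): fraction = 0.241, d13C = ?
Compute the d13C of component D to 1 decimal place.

Isotope mass balance: δ_bulk = Σ fᵢ·δᵢ.
-37.5 = 0.183×(-26.6) + 0.244×(-41.3) + 0.332×(-30.1) + 0.241×δ_D
0.241·δ_D = -37.5 − (-24.938) = -12.562
δ_D = -12.562 / 0.241 = -52.12 per mil

-52.1 per mil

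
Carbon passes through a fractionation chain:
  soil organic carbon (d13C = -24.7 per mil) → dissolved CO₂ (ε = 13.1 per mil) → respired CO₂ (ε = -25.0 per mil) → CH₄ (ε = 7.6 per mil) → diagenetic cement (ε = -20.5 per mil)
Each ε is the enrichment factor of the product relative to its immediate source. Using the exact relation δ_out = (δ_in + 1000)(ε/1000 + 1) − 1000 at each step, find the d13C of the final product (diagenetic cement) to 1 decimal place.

step 1: δ = (-24.70 + 1000)·(13.1/1000 + 1) − 1000 = -11.92 per mil
step 2: δ = (-11.92 + 1000)·(-25.0/1000 + 1) − 1000 = -36.63 per mil
step 3: δ = (-36.63 + 1000)·(7.6/1000 + 1) − 1000 = -29.30 per mil
step 4: δ = (-29.30 + 1000)·(-20.5/1000 + 1) − 1000 = -49.20 per mil

-49.2 per mil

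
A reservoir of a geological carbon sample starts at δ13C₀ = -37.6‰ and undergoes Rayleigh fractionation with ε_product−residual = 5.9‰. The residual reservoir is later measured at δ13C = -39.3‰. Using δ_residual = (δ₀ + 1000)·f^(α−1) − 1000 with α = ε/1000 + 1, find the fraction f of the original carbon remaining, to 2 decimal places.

0.74

α − 1 = ε/1000 = 0.0059
(δ_res + 1000)/(δ₀ + 1000) = (-39.3 + 1000)/(-37.6 + 1000) = 960.7/962.4 = 0.998234
f = 0.998234^(1/0.0059) = exp(ln(0.998234)/0.0059) = exp(-0.00177/0.0059)
f = exp(-0.2997) = 0.7411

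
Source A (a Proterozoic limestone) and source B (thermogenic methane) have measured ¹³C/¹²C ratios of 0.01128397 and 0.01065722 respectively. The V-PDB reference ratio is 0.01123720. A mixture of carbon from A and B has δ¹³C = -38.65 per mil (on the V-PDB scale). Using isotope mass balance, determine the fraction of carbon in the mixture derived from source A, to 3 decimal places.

0.232

δ_A = (0.01128397/0.01123720 − 1)×1000 = (1.004162 − 1)×1000 = 4.162 per mil
δ_B = (0.01065722/0.01123720 − 1)×1000 = (0.948387 − 1)×1000 = -51.613 per mil
f_A = (δ_mix − δ_B)/(δ_A − δ_B) = (-38.65 − (-51.613))/(4.162 − (-51.613))
f_A = 12.963 / 55.775 = 0.2324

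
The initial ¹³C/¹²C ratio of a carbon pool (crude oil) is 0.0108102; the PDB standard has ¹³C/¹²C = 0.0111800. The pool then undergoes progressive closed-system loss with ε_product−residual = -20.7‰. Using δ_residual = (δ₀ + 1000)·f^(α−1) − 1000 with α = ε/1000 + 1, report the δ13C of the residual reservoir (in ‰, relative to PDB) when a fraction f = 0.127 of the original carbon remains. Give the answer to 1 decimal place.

9.1‰

δ₀ = (0.0108102/0.0111800 − 1)×1000 = (0.966923 − 1)×1000 = -33.077‰
α − 1 = ε/1000 = -0.0207
f^(α−1) = 0.127^(-0.0207) = 1.043641
δ_res = (-33.077 + 1000) × 1.043641 − 1000 = 1009.121 − 1000 = 9.12‰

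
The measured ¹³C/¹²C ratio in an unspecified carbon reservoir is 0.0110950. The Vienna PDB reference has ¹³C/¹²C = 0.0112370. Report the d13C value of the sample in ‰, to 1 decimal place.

-12.6‰

d13C = (R_sample / R_standard − 1) × 1000
R_sample / R_standard = 0.0110950 / 0.0112370 = 0.987363
d13C = (0.987363 − 1) × 1000 = -12.64‰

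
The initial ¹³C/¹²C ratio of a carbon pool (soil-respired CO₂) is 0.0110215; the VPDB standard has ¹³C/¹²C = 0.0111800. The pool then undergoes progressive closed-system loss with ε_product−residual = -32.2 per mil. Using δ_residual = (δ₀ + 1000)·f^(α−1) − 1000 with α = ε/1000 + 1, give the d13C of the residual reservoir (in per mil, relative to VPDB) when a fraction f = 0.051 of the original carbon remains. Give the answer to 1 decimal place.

85.0 per mil

δ₀ = (0.0110215/0.0111800 − 1)×1000 = (0.985823 − 1)×1000 = -14.177 per mil
α − 1 = ε/1000 = -0.0322
f^(α−1) = 0.051^(-0.0322) = 1.100566
δ_res = (-14.177 + 1000) × 1.100566 − 1000 = 1084.964 − 1000 = 84.96 per mil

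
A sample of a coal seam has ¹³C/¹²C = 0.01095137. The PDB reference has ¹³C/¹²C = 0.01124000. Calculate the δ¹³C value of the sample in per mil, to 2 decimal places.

δ¹³C = (R_sample / R_standard − 1) × 1000
R_sample / R_standard = 0.01095137 / 0.01124000 = 0.974321
δ¹³C = (0.974321 − 1) × 1000 = -25.679 per mil

-25.68 per mil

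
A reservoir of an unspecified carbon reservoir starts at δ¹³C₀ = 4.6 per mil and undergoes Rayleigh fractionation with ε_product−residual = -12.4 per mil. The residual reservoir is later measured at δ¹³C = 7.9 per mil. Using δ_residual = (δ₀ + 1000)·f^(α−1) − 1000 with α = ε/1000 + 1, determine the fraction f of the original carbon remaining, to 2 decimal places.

0.77

α − 1 = ε/1000 = -0.0124
(δ_res + 1000)/(δ₀ + 1000) = (7.9 + 1000)/(4.6 + 1000) = 1007.9/1004.6 = 1.003285
f = 1.003285^(1/-0.0124) = exp(ln(1.003285)/-0.0124) = exp(0.00328/-0.0124)
f = exp(-0.2645) = 0.7676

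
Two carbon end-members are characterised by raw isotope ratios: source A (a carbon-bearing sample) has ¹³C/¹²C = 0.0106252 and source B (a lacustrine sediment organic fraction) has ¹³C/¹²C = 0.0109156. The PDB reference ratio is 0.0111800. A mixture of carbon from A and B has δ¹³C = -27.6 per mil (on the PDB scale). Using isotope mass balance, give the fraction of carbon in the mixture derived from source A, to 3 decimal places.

δ_A = (0.0106252/0.0111800 − 1)×1000 = (0.950376 − 1)×1000 = -49.624 per mil
δ_B = (0.0109156/0.0111800 − 1)×1000 = (0.976351 − 1)×1000 = -23.649 per mil
f_A = (δ_mix − δ_B)/(δ_A − δ_B) = (-27.6 − (-23.649))/(-49.624 − (-23.649))
f_A = -3.951 / -25.975 = 0.1521

0.152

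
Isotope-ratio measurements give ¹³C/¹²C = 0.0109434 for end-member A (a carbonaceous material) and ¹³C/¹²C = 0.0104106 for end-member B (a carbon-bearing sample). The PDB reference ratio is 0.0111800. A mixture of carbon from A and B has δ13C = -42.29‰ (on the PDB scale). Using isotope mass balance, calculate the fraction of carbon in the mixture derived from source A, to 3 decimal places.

δ_A = (0.0109434/0.0111800 − 1)×1000 = (0.978837 − 1)×1000 = -21.163‰
δ_B = (0.0104106/0.0111800 − 1)×1000 = (0.931181 − 1)×1000 = -68.819‰
f_A = (δ_mix − δ_B)/(δ_A − δ_B) = (-42.29 − (-68.819))/(-21.163 − (-68.819))
f_A = 26.529 / 47.657 = 0.5567

0.557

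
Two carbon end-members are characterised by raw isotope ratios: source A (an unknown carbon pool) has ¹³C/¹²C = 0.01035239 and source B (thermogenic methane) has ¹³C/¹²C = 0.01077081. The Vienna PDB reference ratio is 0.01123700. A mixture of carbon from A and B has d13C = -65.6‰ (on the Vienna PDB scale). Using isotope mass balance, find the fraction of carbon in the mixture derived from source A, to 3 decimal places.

δ_A = (0.01035239/0.01123700 − 1)×1000 = (0.921277 − 1)×1000 = -78.723‰
δ_B = (0.01077081/0.01123700 − 1)×1000 = (0.958513 − 1)×1000 = -41.487‰
f_A = (δ_mix − δ_B)/(δ_A − δ_B) = (-65.6 − (-41.487))/(-78.723 − (-41.487))
f_A = -24.113 / -37.236 = 0.6476

0.648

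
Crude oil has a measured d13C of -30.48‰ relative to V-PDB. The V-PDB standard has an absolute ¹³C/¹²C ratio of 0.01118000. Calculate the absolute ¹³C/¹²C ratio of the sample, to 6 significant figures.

0.0108392

R_sample = R_standard × (d13C/1000 + 1)
R_sample = 0.01118000 × (-30.48/1000 + 1) = 0.01118000 × 0.969520
R_sample = 0.0108392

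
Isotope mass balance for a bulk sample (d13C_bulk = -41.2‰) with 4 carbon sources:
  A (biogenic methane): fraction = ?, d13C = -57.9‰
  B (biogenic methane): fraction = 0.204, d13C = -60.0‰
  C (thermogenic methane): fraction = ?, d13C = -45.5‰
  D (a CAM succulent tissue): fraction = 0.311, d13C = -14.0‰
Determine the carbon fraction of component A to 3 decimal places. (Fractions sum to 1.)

0.205

Let f_A and f_C be the unknown fractions; fractions sum to 1 so f_A + f_C = 0.485.
Mass balance: Σ fᵢ·δᵢ = δ_bulk ⇒ f_A·(-57.9) + f_C·(-45.5) = -41.2 − (-16.594) = -24.606
Substitute f_C = 0.485 − f_A:
f_A·(-57.9 − -45.5) = -24.606 − 0.485×(-45.5) = -2.539
f_A = -2.539 / -12.4 = 0.2047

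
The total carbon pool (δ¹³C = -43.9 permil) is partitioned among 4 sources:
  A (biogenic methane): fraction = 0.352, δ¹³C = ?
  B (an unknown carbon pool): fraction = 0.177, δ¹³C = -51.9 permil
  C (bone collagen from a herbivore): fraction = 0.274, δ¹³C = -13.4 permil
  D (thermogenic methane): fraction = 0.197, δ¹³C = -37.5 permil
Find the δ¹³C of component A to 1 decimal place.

Isotope mass balance: δ_bulk = Σ fᵢ·δᵢ.
-43.9 = 0.352×δ_A + 0.177×(-51.9) + 0.274×(-13.4) + 0.197×(-37.5)
0.352·δ_A = -43.9 − (-20.245) = -23.655
δ_A = -23.655 / 0.352 = -67.20 permil

-67.2 permil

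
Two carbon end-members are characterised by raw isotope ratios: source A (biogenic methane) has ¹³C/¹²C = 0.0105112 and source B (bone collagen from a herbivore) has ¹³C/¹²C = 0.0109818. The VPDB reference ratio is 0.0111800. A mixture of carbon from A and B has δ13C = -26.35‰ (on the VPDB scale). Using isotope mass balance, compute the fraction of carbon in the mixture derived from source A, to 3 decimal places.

δ_A = (0.0105112/0.0111800 − 1)×1000 = (0.940179 − 1)×1000 = -59.821‰
δ_B = (0.0109818/0.0111800 − 1)×1000 = (0.982272 − 1)×1000 = -17.728‰
f_A = (δ_mix − δ_B)/(δ_A − δ_B) = (-26.35 − (-17.728))/(-59.821 − (-17.728))
f_A = -8.622 / -42.093 = 0.2048

0.205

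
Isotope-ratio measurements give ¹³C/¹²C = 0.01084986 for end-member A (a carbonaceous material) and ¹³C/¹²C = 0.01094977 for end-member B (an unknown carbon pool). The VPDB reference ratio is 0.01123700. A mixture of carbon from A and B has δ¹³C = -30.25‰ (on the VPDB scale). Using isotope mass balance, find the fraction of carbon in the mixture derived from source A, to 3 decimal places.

0.527

δ_A = (0.01084986/0.01123700 − 1)×1000 = (0.965548 − 1)×1000 = -34.452‰
δ_B = (0.01094977/0.01123700 − 1)×1000 = (0.974439 − 1)×1000 = -25.561‰
f_A = (δ_mix − δ_B)/(δ_A − δ_B) = (-30.25 − (-25.561))/(-34.452 − (-25.561))
f_A = -4.689 / -8.891 = 0.5274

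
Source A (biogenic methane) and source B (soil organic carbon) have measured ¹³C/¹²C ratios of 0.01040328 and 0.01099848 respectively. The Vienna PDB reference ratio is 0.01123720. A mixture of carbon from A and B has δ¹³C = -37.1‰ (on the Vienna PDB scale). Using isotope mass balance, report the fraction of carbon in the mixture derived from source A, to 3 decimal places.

δ_A = (0.01040328/0.01123720 − 1)×1000 = (0.925789 − 1)×1000 = -74.211‰
δ_B = (0.01099848/0.01123720 − 1)×1000 = (0.978756 − 1)×1000 = -21.244‰
f_A = (δ_mix − δ_B)/(δ_A − δ_B) = (-37.1 − (-21.244))/(-74.211 − (-21.244))
f_A = -15.856 / -52.967 = 0.2994

0.299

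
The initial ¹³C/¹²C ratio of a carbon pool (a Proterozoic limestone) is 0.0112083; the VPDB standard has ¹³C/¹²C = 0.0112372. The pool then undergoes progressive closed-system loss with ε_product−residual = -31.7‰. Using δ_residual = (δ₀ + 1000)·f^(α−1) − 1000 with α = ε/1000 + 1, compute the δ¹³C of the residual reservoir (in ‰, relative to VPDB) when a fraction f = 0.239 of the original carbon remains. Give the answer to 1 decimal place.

43.7‰

δ₀ = (0.0112083/0.0112372 − 1)×1000 = (0.997428 − 1)×1000 = -2.572‰
α − 1 = ε/1000 = -0.0317
f^(α−1) = 0.239^(-0.0317) = 1.046417
δ_res = (-2.572 + 1000) × 1.046417 − 1000 = 1043.726 − 1000 = 43.73‰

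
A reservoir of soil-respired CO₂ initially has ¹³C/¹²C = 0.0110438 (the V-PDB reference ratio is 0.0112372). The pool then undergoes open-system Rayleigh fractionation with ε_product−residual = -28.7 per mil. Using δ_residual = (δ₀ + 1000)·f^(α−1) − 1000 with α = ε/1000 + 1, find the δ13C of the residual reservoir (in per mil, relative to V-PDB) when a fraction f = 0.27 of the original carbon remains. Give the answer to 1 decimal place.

δ₀ = (0.0110438/0.0112372 − 1)×1000 = (0.982789 − 1)×1000 = -17.211 per mil
α − 1 = ε/1000 = -0.0287
f^(α−1) = 0.27^(-0.0287) = 1.038293
δ_res = (-17.211 + 1000) × 1.038293 − 1000 = 1020.423 − 1000 = 20.42 per mil

20.4 per mil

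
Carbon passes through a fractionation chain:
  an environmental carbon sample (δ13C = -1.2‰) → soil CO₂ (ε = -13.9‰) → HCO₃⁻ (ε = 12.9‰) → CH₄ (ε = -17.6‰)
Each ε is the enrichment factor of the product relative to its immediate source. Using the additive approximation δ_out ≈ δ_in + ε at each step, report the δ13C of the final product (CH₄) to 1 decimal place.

step 1: δ ≈ -1.2 + (-13.9) = -15.1‰
step 2: δ ≈ -15.1 + (12.9) = -2.2‰
step 3: δ ≈ -2.2 + (-17.6) = -19.8‰

-19.8‰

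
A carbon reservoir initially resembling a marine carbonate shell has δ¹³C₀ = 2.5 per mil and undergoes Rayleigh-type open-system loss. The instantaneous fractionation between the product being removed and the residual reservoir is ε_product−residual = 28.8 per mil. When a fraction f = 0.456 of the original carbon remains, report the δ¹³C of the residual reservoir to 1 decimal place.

Rayleigh residual: δ_res = (δ₀ + 1000)·f^(α−1) − 1000
α = ε/1000 + 1 = 1.02880, so α − 1 = 0.02880
f^(α−1) = 0.456^(0.02880) = 0.977638
δ_res = (2.5 + 1000) × 0.977638 − 1000 = 980.082 − 1000 = -19.92 per mil

-19.9 per mil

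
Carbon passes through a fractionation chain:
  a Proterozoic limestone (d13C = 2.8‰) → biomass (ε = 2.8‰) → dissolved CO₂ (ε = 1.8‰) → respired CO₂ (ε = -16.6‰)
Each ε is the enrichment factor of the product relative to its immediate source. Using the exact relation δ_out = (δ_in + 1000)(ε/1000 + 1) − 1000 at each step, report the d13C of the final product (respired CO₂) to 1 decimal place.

-9.3‰

step 1: δ = (2.80 + 1000)·(2.8/1000 + 1) − 1000 = 5.61‰
step 2: δ = (5.61 + 1000)·(1.8/1000 + 1) − 1000 = 7.42‰
step 3: δ = (7.42 + 1000)·(-16.6/1000 + 1) − 1000 = -9.31‰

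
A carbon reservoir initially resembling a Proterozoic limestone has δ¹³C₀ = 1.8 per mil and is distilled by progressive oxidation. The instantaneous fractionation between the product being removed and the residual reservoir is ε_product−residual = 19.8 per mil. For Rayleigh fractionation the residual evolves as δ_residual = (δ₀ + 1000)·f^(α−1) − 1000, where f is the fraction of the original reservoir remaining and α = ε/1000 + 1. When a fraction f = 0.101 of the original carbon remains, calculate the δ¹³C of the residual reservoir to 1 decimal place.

-42.7 per mil

Rayleigh residual: δ_res = (δ₀ + 1000)·f^(α−1) − 1000
α = ε/1000 + 1 = 1.01980, so α − 1 = 0.01980
f^(α−1) = 0.101^(0.01980) = 0.955621
δ_res = (1.8 + 1000) × 0.955621 − 1000 = 957.341 − 1000 = -42.66 per mil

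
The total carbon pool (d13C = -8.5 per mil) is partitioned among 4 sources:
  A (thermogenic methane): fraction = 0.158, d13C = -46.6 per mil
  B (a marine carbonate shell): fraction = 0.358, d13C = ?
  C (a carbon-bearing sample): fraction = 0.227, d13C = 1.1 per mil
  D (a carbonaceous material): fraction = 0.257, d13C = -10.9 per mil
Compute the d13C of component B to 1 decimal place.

Isotope mass balance: δ_bulk = Σ fᵢ·δᵢ.
-8.5 = 0.158×(-46.6) + 0.358×δ_B + 0.227×(1.1) + 0.257×(-10.9)
0.358·δ_B = -8.5 − (-9.914) = 1.414
δ_B = 1.414 / 0.358 = 3.95 per mil

4.0 per mil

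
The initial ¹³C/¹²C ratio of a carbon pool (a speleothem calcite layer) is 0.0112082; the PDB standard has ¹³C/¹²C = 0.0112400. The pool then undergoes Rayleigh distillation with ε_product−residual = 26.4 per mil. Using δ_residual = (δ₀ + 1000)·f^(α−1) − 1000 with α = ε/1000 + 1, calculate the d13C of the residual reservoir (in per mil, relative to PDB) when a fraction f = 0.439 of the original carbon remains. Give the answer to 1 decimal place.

-24.3 per mil

δ₀ = (0.0112082/0.0112400 − 1)×1000 = (0.997171 − 1)×1000 = -2.829 per mil
α − 1 = ε/1000 = 0.0264
f^(α−1) = 0.439^(0.0264) = 0.978501
δ_res = (-2.829 + 1000) × 0.978501 − 1000 = 975.732 − 1000 = -24.27 per mil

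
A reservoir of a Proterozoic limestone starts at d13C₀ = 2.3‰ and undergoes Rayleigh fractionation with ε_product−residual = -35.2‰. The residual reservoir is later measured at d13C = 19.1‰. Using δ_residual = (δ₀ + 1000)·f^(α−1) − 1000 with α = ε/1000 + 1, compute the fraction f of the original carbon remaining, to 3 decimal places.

α − 1 = ε/1000 = -0.0352
(δ_res + 1000)/(δ₀ + 1000) = (19.1 + 1000)/(2.3 + 1000) = 1019.1/1002.3 = 1.016761
f = 1.016761^(1/-0.0352) = exp(ln(1.016761)/-0.0352) = exp(0.01662/-0.0352)
f = exp(-0.4722) = 0.6236

0.624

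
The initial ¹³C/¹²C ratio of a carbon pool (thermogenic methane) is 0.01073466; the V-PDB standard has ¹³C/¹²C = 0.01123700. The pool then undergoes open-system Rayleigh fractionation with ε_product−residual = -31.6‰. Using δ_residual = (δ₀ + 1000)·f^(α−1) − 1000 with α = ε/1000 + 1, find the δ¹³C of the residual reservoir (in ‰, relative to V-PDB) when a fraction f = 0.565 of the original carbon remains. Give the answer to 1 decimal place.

-27.3‰

δ₀ = (0.01073466/0.01123700 − 1)×1000 = (0.955296 − 1)×1000 = -44.704‰
α − 1 = ε/1000 = -0.0316
f^(α−1) = 0.565^(-0.0316) = 1.018205
δ_res = (-44.704 + 1000) × 1.018205 − 1000 = 972.687 − 1000 = -27.31‰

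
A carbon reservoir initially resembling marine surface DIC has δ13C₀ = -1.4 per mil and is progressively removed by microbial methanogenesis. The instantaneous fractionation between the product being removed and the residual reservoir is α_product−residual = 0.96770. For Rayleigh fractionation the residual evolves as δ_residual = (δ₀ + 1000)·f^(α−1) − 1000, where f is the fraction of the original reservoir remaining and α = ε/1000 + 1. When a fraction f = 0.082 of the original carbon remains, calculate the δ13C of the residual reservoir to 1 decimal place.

Rayleigh residual: δ_res = (δ₀ + 1000)·f^(α−1) − 1000
α − 1 = -0.03230
f^(α−1) = 0.082^(-0.03230) = 1.084136
δ_res = (-1.4 + 1000) × 1.084136 − 1000 = 1082.618 − 1000 = 82.62 per mil

82.6 per mil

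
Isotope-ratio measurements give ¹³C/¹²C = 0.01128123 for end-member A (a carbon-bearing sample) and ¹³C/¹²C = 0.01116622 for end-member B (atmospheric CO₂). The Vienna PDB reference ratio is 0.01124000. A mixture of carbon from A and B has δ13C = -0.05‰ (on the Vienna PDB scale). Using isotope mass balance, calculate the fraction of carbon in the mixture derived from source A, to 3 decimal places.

0.637

δ_A = (0.01128123/0.01124000 − 1)×1000 = (1.003668 − 1)×1000 = 3.668‰
δ_B = (0.01116622/0.01124000 − 1)×1000 = (0.993436 − 1)×1000 = -6.564‰
f_A = (δ_mix − δ_B)/(δ_A − δ_B) = (-0.05 − (-6.564))/(3.668 − (-6.564))
f_A = 6.514 / 10.232 = 0.6366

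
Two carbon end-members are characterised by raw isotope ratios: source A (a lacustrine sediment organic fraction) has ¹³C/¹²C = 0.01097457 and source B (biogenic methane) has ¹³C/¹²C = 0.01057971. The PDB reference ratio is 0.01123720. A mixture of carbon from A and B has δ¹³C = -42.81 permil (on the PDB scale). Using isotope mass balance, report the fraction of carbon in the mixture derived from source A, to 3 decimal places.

0.447

δ_A = (0.01097457/0.01123720 − 1)×1000 = (0.976629 − 1)×1000 = -23.371 permil
δ_B = (0.01057971/0.01123720 − 1)×1000 = (0.941490 − 1)×1000 = -58.510 permil
f_A = (δ_mix − δ_B)/(δ_A − δ_B) = (-42.81 − (-58.510))/(-23.371 − (-58.510))
f_A = 15.700 / 35.139 = 0.4468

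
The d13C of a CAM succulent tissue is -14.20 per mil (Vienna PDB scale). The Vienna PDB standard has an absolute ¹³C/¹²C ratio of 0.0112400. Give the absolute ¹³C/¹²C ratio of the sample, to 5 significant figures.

R_sample = R_standard × (d13C/1000 + 1)
R_sample = 0.0112400 × (-14.20/1000 + 1) = 0.0112400 × 0.985800
R_sample = 0.0110804

0.011080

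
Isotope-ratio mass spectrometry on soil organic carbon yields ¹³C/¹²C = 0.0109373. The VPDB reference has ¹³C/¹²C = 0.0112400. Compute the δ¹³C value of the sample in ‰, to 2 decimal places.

δ¹³C = (R_sample / R_standard − 1) × 1000
R_sample / R_standard = 0.0109373 / 0.0112400 = 0.973069
δ¹³C = (0.973069 − 1) × 1000 = -26.931‰

-26.93‰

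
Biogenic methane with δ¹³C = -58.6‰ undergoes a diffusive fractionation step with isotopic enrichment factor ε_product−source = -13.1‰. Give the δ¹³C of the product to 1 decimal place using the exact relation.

To first order, δ_product ≈ δ_source + ε = -71.7‰.
Exactly, δ_product = (δ_source + 1000)·(ε/1000 + 1) − 1000.
δ_product = (-58.6 + 1000) × (-13.1/1000 + 1) − 1000
δ_product = -70.93‰

-70.9‰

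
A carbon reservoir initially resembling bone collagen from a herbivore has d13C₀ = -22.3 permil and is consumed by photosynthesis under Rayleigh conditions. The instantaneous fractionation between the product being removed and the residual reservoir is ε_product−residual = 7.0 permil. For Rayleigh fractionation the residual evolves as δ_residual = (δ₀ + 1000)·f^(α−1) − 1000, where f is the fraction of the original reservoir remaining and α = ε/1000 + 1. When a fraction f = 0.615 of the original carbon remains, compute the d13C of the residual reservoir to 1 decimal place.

-25.6 permil

Rayleigh residual: δ_res = (δ₀ + 1000)·f^(α−1) − 1000
α = ε/1000 + 1 = 1.00700, so α − 1 = 0.00700
f^(α−1) = 0.615^(0.00700) = 0.996603
δ_res = (-22.3 + 1000) × 0.996603 − 1000 = 974.379 − 1000 = -25.62 permil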